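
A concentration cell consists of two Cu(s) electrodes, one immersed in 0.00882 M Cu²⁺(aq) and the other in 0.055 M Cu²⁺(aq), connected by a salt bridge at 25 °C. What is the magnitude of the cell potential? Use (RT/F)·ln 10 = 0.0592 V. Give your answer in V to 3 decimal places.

0.024 V

For a concentration cell E°cell = 0, since both electrodes use the same couple.
The compartment with the higher Cu²⁺(aq) concentration (0.055 M) acts as the cathode; ions are reduced there and produced at the dilute (0.00882 M) anode.
With n = 2, Ecell = −(0.0592/2)·log([dilute]/[conc]) = −(0.0592/2)·log(0.00882/0.055) = +0.024 V.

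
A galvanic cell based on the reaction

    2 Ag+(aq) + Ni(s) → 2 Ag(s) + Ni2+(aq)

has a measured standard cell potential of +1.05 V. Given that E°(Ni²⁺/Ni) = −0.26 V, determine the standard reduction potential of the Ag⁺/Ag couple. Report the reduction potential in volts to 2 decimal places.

In the reaction as written the Ag⁺/Ag couple is reduced (cathode) and Ni²⁺/Ni is oxidized (anode), so E°cell = E°(Ag⁺/Ag) − E°(Ni²⁺/Ni).
E°(Ag⁺/Ag) = E°cell + E°(anode) = +1.05 + (−0.26) = +0.79 V.

+0.79 V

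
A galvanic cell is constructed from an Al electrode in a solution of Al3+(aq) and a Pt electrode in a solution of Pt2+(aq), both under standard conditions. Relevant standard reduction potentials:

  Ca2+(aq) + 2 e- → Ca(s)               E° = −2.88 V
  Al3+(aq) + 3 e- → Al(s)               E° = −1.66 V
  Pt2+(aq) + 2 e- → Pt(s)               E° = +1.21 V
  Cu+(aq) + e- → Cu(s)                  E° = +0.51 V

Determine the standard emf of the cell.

+2.87 V

Of the two couples in this cell, the one with the more positive reduction potential is reduced at the cathode: here that is Pt²⁺/Pt (+1.21 V); Al³⁺/Al (−1.66 V) is the anode.
E°cell = E°(cathode) − E°(anode) = +1.21 − (−1.66) = +2.87 V.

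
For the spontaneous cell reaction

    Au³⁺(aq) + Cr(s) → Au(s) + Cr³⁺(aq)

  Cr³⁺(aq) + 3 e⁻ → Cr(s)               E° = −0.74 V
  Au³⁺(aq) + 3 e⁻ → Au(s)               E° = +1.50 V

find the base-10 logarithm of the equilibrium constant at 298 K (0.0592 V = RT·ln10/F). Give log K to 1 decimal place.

log K = 113.5

The Au³⁺/Au couple is reduced (cathode); E°cell = +1.50 − (−0.74) = +2.24 V with n = 3.
At equilibrium E = 0, so log K = nE°cell / 0.0592 = (3)(+2.24) / 0.0592 = 113.5.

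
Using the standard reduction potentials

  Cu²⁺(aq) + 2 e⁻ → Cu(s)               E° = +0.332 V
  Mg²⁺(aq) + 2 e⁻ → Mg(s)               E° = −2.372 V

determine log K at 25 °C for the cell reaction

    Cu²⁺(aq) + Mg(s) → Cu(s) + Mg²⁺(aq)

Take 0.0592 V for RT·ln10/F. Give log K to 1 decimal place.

The Cu²⁺/Cu couple is reduced (cathode); E°cell = +0.332 − (−2.372) = +2.704 V with n = 2.
At equilibrium E = 0, so log K = nE°cell / 0.0592 = (2)(+2.704) / 0.0592 = 91.4.

log K = 91.4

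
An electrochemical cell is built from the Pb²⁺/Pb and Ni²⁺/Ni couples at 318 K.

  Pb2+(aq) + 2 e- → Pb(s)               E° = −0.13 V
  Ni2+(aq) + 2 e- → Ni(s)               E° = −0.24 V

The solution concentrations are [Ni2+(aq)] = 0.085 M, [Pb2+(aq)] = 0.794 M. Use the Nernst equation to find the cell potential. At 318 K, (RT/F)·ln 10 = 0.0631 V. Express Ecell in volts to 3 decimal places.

Since E°(Pb²⁺/Pb) > E°(Ni²⁺/Ni), Pb²⁺/Pb serves as the cathode.
The standard potential is −0.13 − (−0.24) = +0.11 V and the balanced reaction transfers n = 2 electrons.
The balanced reaction is Pb2+(aq) + Ni(s) → Pb(s) + Ni2+(aq), so Q = [Ni2+(aq)] / [Pb2+(aq)] = 0.107 and log Q = −0.970.
E = E° − (0.0631/n)·log Q = +0.11 − (0.0631/2)(−0.970) = +0.141 V.

+0.141 V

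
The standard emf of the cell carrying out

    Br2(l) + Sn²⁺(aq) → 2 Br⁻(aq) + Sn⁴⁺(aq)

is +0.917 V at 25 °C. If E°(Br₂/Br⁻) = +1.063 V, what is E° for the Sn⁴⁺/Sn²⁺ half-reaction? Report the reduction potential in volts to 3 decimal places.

+0.146 V

In the reaction as written the Br₂/Br⁻ couple is reduced (cathode) and Sn⁴⁺/Sn²⁺ is oxidized (anode), so E°cell = E°(Br₂/Br⁻) − E°(Sn⁴⁺/Sn²⁺).
E°(Sn⁴⁺/Sn²⁺) = E°(cathode) − E°cell = +1.063 − (+0.917) = +0.146 V.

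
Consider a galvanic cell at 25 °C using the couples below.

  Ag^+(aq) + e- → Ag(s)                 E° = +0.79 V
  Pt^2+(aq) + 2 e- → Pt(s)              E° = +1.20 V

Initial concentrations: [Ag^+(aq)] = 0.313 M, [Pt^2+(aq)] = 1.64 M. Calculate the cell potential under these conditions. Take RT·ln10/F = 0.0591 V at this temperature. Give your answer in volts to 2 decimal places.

The Pt²⁺/Pt couple has the more positive E°, so it is the cathode; Ag⁺/Ag is the anode.
The standard potential is +1.20 − (+0.79) = +0.41 V and the balanced reaction transfers n = 2 electrons.
The balanced reaction is Pt^2+(aq) + 2 Ag(s) → Pt(s) + 2 Ag^+(aq), so Q = [Ag^+(aq)]^2 / [Pt^2+(aq)] = 0.0597 and log Q = −1.224.
Applying E = E° − (RT ln10/nF)·log Q gives +0.41 − (0.0591/2)(−1.224) = +0.45 V.

+0.45 V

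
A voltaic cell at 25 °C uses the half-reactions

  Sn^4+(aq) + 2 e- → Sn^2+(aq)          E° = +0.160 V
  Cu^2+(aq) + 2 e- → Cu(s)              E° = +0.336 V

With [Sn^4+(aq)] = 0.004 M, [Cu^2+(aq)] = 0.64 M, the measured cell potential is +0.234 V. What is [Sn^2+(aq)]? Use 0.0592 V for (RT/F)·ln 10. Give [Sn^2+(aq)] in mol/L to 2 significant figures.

Cu²⁺/Cu is the cathode (higher E°); E°cell = +0.336 − (+0.160) = +0.176 V with n = 2.
Since E = E° − (0.0592/n)·log Q, log Q = n(E° − E)/0.0592 = −1.959.
The balanced reaction is Cu^2+(aq) + Sn^2+(aq) → Cu(s) + Sn^4+(aq), so Q = [Sn^4+(aq)] / ([Cu^2+(aq)]·[Sn^2+(aq)]).
Solving for the unknown gives log [Sn^2+(aq)] = −0.245, so [Sn^2+(aq)] ≈ 0.57 M.

0.57 M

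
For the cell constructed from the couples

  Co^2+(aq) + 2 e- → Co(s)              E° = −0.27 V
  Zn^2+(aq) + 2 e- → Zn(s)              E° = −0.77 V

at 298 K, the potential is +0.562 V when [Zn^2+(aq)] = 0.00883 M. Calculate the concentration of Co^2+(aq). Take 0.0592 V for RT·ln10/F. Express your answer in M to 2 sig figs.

1.1 M

Co²⁺/Co is the cathode (higher E°); E°cell = −0.27 − (−0.77) = +0.50 V with n = 2.
Since E = E° − (0.0592/n)·log Q, log Q = n(E° − E)/0.0592 = −2.095.
The balanced reaction is Co^2+(aq) + Zn(s) → Co(s) + Zn^2+(aq), so Q = [Zn^2+(aq)] / [Co^2+(aq)].
Solving for the unknown gives log [Co^2+(aq)] = 0.041, so [Co^2+(aq)] ≈ 1.1 M.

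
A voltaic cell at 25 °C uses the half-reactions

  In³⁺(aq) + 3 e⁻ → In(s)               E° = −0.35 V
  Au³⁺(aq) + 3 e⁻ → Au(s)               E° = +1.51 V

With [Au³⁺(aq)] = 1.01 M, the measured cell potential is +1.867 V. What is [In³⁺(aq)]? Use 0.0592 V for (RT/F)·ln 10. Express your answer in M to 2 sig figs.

The Au³⁺/Au couple has the larger reduction potential, so it is the cathode: E°cell = +1.51 − (−0.35) = +1.86 V and n = 3.
From the Nernst equation, log Q = n(E° − E)/0.0592 = 3·(+1.86 − (+1.867))/0.0592 = −0.355.
For Au³⁺(aq) + In(s) → Au(s) + In³⁺(aq), the reaction quotient is Q = [In³⁺(aq)] / [Au³⁺(aq)].
Solving for the unknown gives log [In³⁺(aq)] = −0.351, so [In³⁺(aq)] ≈ 0.45 M.

0.45 M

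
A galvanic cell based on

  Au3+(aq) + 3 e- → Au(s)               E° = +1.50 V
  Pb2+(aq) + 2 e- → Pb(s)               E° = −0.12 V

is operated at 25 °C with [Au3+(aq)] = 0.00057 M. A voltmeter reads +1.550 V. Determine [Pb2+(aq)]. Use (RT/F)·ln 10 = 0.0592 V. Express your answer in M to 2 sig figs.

1.6 M

Au³⁺/Au is the cathode (higher E°); E°cell = +1.50 − (−0.12) = +1.62 V with n = 6.
From the Nernst equation, log Q = n(E° − E)/0.0592 = 6·(+1.62 − (+1.550))/0.0592 = 7.095.
Balancing electrons gives 2 Au3+(aq) + 3 Pb(s) → 2 Au(s) + 3 Pb2+(aq); thus Q = [Pb2+(aq)]^3 / [Au3+(aq)]^2.
Isolating [Pb2+(aq)] in Q = 10^{7.095} yields log [Pb2+(aq)] = 0.202, i.e. 1.6 M.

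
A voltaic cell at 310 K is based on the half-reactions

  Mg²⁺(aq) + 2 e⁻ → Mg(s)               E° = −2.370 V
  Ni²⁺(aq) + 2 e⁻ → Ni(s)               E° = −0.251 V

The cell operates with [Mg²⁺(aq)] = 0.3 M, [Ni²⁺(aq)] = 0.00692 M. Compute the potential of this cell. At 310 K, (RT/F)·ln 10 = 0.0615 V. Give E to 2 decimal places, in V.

+2.07 V

Since E°(Ni²⁺/Ni) > E°(Mg²⁺/Mg), Ni²⁺/Ni serves as the cathode.
The standard potential is −0.251 − (−2.370) = +2.119 V and the balanced reaction transfers n = 2 electrons.
Balancing gives Ni²⁺(aq) + Mg(s) → Ni(s) + Mg²⁺(aq); hence Q = [Mg²⁺(aq)] / [Ni²⁺(aq)] = 43.4 (log Q = 1.637).
E = E° − (0.0615/n)·log Q = +2.119 − (0.0615/2)(1.637) = +2.07 V.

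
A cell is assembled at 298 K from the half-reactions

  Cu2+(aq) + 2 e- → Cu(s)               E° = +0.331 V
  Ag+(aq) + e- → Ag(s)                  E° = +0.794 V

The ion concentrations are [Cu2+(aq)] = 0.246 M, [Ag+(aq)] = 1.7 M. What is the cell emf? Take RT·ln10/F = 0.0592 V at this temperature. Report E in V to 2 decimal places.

Since E°(Ag⁺/Ag) > E°(Cu²⁺/Cu), Ag⁺/Ag serves as the cathode.
The standard potential is +0.794 − (+0.331) = +0.463 V and the balanced reaction transfers n = 2 electrons.
Balancing gives 2 Ag+(aq) + Cu(s) → 2 Ag(s) + Cu2+(aq); hence Q = [Cu2+(aq)] / [Ag+(aq)]^2 = 0.0851 (log Q = −1.070).
E = E° − (0.0592/n)·log Q = +0.463 − (0.0592/2)(−1.070) = +0.49 V.

+0.49 V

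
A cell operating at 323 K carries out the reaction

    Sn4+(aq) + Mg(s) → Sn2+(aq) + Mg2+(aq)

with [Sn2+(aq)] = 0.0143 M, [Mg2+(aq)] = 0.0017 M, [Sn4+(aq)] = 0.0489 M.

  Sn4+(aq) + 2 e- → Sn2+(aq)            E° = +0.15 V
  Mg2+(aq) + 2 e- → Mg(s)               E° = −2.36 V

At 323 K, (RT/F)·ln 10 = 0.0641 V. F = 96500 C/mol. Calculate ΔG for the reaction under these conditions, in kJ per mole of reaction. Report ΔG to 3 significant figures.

With Sn⁴⁺/Sn²⁺ reduced at the cathode, E°cell = +0.15 − (−2.36) = +2.51 V and n = 2.
The reaction quotient is ([Sn2+(aq)]·[Mg2+(aq)]) / [Sn4+(aq)] = 0.000497; by Nernst, E = +2.51 − (0.0641/2)(−3.304) = +2.6159 V.
Finally ΔG = −nFE = −(2)(96500 C/mol)(+2.6159 V) = −505 kJ/mol.

−505 kJ/mol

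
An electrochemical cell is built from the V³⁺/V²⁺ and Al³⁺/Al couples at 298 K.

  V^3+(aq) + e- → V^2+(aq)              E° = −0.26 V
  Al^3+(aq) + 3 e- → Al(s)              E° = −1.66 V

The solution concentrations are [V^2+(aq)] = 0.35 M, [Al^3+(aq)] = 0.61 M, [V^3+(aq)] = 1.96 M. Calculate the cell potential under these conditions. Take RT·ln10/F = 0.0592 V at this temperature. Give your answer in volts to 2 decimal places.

V³⁺/V²⁺ is reduced (cathode, E° = −0.26 V) and Al³⁺/Al is oxidized (anode).
The standard potential is −0.26 − (−1.66) = +1.40 V and the balanced reaction transfers n = 3 electrons.
For the overall reaction 3 V^3+(aq) + Al(s) → 3 V^2+(aq) + Al^3+(aq), Q = ([V^2+(aq)]^3·[Al^3+(aq)]) / [V^3+(aq)]^3 = 0.00347, giving log Q = −2.459.
E = E° − (0.0592/n)·log Q = +1.40 − (0.0592/3)(−2.459) = +1.45 V.

+1.45 V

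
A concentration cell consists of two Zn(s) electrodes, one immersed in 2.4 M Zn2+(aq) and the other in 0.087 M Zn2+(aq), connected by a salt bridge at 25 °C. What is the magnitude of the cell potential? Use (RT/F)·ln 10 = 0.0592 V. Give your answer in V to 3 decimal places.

0.043 V

For a concentration cell E°cell = 0, since both electrodes use the same couple.
The compartment with the higher Zn2+(aq) concentration (2.4 M) acts as the cathode; ions are reduced there and produced at the dilute (0.087 M) anode.
With n = 2, Ecell = −(0.0592/2)·log([dilute]/[conc]) = −(0.0592/2)·log(0.087/2.4) = +0.043 V.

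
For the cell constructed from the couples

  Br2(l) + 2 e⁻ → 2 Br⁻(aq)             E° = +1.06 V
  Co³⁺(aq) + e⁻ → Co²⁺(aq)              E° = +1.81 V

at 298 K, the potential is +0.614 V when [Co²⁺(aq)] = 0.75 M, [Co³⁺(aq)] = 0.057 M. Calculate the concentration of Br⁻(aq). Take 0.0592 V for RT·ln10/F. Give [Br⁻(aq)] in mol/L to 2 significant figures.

0.066 M

Co³⁺/Co²⁺ is the cathode (higher E°); E°cell = +1.81 − (+1.06) = +0.75 V with n = 2.
Rearranging E = E° − (0.0592/n)·log Q gives log Q = 2(+0.75 − (+0.614))/0.0592 = 4.595.
The balanced reaction is 2 Co³⁺(aq) + 2 Br⁻(aq) → 2 Co²⁺(aq) + Br2(l), so Q = [Co²⁺(aq)]^2 / ([Co³⁺(aq)]^2·[Br⁻(aq)]^2).
Substituting the known concentrations and solving, log [Br⁻(aq)] = −1.178 and [Br⁻(aq)] = 0.066 M.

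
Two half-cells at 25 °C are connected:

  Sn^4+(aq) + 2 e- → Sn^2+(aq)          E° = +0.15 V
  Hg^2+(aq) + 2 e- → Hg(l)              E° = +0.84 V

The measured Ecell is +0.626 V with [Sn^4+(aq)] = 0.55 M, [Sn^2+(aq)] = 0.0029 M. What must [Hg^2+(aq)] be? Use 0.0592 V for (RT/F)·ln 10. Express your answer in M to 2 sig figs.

The Hg²⁺/Hg couple has the larger reduction potential, so it is the cathode: E°cell = +0.84 − (+0.15) = +0.69 V and n = 2.
From the Nernst equation, log Q = n(E° − E)/0.0592 = 2·(+0.69 − (+0.626))/0.0592 = 2.162.
Balancing electrons gives Hg^2+(aq) + Sn^2+(aq) → Hg(l) + Sn^4+(aq); thus Q = [Sn^4+(aq)] / ([Hg^2+(aq)]·[Sn^2+(aq)]).
Substituting the known concentrations and solving, log [Hg^2+(aq)] = 0.116 and [Hg^2+(aq)] = 1.3 M.

1.3 M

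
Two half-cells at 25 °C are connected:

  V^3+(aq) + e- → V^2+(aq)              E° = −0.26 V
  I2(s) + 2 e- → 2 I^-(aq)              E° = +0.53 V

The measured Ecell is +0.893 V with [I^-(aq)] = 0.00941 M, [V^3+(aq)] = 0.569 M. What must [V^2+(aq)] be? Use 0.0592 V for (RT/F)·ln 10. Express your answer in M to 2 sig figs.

With I₂/I⁻ at the cathode and V³⁺/V²⁺ at the anode, E°cell = +0.53 − (−0.26) = +0.79 V (n = 2).
From the Nernst equation, log Q = n(E° − E)/0.0592 = 2·(+0.79 − (+0.893))/0.0592 = −3.480.
For I2(s) + 2 V^2+(aq) → 2 I^-(aq) + 2 V^3+(aq), the reaction quotient is Q = ([I^-(aq)]^2·[V^3+(aq)]^2) / [V^2+(aq)]^2.
Isolating [V^2+(aq)] in Q = 10^{−3.480} yields log [V^2+(aq)] = −0.531, i.e. 0.29 M.

0.29 M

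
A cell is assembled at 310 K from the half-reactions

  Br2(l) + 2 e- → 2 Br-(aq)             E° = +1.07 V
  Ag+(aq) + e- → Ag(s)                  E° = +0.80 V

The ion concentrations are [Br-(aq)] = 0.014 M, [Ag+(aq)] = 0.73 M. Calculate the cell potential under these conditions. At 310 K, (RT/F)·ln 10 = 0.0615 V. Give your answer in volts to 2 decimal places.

+0.39 V

The Br₂/Br⁻ couple has the more positive E°, so it is the cathode; Ag⁺/Ag is the anode.
E°cell = +1.07 − (+0.80) = +0.27 V, with n = 2 electrons transferred.
Balancing gives Br2(l) + 2 Ag(s) → 2 Br-(aq) + 2 Ag+(aq); hence Q = [Br-(aq)]^2·[Ag+(aq)]^2 = 0.000104 (log Q = −3.981).
Applying E = E° − (RT ln10/nF)·log Q gives +0.27 − (0.0615/2)(−3.981) = +0.39 V.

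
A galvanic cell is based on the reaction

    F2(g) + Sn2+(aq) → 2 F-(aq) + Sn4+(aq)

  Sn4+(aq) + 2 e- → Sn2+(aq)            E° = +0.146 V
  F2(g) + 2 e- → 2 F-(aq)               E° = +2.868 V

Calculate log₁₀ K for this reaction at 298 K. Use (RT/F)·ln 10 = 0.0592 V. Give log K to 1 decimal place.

The F₂/F⁻ couple is reduced (cathode); E°cell = +2.868 − (+0.146) = +2.722 V with n = 2.
At equilibrium E = 0, so log K = nE°cell / 0.0592 = (2)(+2.722) / 0.0592 = 92.0.

log K = 92.0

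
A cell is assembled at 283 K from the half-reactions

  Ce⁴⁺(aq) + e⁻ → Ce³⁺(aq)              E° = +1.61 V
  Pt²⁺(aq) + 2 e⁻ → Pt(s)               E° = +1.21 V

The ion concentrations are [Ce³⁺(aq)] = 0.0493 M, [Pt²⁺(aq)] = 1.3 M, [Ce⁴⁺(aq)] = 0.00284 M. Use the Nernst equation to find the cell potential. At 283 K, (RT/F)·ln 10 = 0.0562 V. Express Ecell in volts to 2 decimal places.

+0.33 V

The Ce⁴⁺/Ce³⁺ couple has the more positive E°, so it is the cathode; Pt²⁺/Pt is the anode.
The standard potential is +1.61 − (+1.21) = +0.40 V and the balanced reaction transfers n = 2 electrons.
The balanced reaction is 2 Ce⁴⁺(aq) + Pt(s) → 2 Ce³⁺(aq) + Pt²⁺(aq), so Q = ([Ce³⁺(aq)]^2·[Pt²⁺(aq)]) / [Ce⁴⁺(aq)]^2 = 392 and log Q = 2.593.
Applying E = E° − (RT ln10/nF)·log Q gives +0.40 − (0.0562/2)(2.593) = +0.33 V.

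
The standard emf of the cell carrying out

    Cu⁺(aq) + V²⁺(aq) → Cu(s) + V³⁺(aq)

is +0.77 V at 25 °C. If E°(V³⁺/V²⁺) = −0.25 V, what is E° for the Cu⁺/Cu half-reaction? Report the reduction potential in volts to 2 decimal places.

In the reaction as written the Cu⁺/Cu couple is reduced (cathode) and V³⁺/V²⁺ is oxidized (anode), so E°cell = E°(Cu⁺/Cu) − E°(V³⁺/V²⁺).
E°(Cu⁺/Cu) = E°cell + E°(anode) = +0.77 + (−0.25) = +0.52 V.

+0.52 V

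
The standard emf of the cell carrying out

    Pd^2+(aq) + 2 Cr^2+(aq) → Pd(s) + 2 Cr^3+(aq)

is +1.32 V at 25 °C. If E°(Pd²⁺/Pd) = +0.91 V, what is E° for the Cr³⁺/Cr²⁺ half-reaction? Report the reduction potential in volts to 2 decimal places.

In the reaction as written the Pd²⁺/Pd couple is reduced (cathode) and Cr³⁺/Cr²⁺ is oxidized (anode), so E°cell = E°(Pd²⁺/Pd) − E°(Cr³⁺/Cr²⁺).
E°(Cr³⁺/Cr²⁺) = E°(cathode) − E°cell = +0.91 − (+1.32) = −0.41 V.

−0.41 V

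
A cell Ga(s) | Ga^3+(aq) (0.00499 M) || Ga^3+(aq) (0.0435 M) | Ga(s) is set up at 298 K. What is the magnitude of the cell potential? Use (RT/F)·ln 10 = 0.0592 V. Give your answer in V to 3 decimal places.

0.019 V

For a concentration cell E°cell = 0, since both electrodes use the same couple.
The compartment with the higher Ga^3+(aq) concentration (0.0435 M) acts as the cathode; ions are reduced there and produced at the dilute (0.00499 M) anode.
With n = 3, Ecell = −(0.0592/3)·log([dilute]/[conc]) = −(0.0592/3)·log(0.00499/0.0435) = +0.019 V.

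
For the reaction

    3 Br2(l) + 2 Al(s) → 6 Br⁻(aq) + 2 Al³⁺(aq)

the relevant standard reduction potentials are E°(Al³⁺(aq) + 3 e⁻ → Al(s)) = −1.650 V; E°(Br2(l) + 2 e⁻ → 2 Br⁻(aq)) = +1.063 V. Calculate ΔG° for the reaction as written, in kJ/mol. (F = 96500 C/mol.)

In the reaction as written Br2(l) is reduced, so the Br₂/Br⁻ couple is the cathode and Al³⁺/Al is the anode.
E°cell = +1.063 − (−1.650) = +2.713 V; balancing electrons gives n = 6.
ΔG° = −nFE°cell = −(6)(96500)(+2.713) J/mol = −1571 kJ/mol.

−1571 kJ/mol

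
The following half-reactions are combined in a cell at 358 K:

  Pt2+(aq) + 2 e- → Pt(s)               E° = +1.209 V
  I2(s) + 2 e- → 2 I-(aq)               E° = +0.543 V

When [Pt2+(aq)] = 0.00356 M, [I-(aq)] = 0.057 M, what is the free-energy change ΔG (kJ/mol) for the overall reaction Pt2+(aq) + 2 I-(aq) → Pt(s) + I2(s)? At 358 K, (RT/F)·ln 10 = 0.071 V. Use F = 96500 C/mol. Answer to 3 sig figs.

−94.7 kJ/mol

E°cell = +1.209 − (+0.543) = +0.666 V; the balanced reaction transfers n = 2 electrons.
The reaction quotient is 1 / ([Pt2+(aq)]·[I-(aq)]^2) = 8.65×10^4; by Nernst, E = +0.666 − (0.071/2)(4.937) = +0.4907 V.
Then ΔG = −nFE = −2 × 96500 × +0.4907 J/mol = −94.7 kJ/mol.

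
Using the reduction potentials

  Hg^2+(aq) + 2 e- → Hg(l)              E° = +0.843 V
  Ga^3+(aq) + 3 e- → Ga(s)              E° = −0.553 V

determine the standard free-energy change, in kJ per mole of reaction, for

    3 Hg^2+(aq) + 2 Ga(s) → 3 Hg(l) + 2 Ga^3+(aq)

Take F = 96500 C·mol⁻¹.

In the reaction as written Hg^2+(aq) is reduced, so the Hg²⁺/Hg couple is the cathode and Ga³⁺/Ga is the anode.
E°cell = +0.843 − (−0.553) = +1.396 V; balancing electrons gives n = 6.
ΔG° = −nFE°cell = −(6)(96500)(+1.396) J/mol = −808 kJ/mol.

−808 kJ/mol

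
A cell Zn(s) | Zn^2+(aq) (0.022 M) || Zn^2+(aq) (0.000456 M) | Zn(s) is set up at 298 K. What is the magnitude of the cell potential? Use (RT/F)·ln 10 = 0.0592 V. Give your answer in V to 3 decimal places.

For a concentration cell E°cell = 0, since both electrodes use the same couple.
The compartment with the higher Zn^2+(aq) concentration (0.022 M) acts as the cathode; ions are reduced there and produced at the dilute (0.000456 M) anode.
With n = 2, Ecell = −(0.0592/2)·log([dilute]/[conc]) = −(0.0592/2)·log(0.000456/0.022) = +0.050 V.

0.050 V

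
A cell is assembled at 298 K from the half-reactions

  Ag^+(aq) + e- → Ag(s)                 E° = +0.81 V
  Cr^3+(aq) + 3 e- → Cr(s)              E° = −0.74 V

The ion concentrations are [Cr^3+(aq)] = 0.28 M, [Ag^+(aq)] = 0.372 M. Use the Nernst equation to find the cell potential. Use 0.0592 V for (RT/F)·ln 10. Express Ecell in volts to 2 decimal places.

+1.54 V

Since E°(Ag⁺/Ag) > E°(Cr³⁺/Cr), Ag⁺/Ag serves as the cathode.
The standard potential is +0.81 − (−0.74) = +1.55 V and the balanced reaction transfers n = 3 electrons.
The balanced reaction is 3 Ag^+(aq) + Cr(s) → 3 Ag(s) + Cr^3+(aq), so Q = [Cr^3+(aq)] / [Ag^+(aq)]^3 = 5.44 and log Q = 0.736.
E = E° − (0.0592/n)·log Q = +1.55 − (0.0592/3)(0.736) = +1.54 V.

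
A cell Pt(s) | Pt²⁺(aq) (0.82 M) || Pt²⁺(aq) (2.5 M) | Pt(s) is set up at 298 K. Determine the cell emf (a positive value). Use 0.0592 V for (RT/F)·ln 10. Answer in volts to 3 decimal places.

For a concentration cell E°cell = 0, since both electrodes use the same couple.
The compartment with the higher Pt²⁺(aq) concentration (2.5 M) acts as the cathode; ions are reduced there and produced at the dilute (0.82 M) anode.
With n = 2, Ecell = −(0.0592/2)·log([dilute]/[conc]) = −(0.0592/2)·log(0.82/2.5) = +0.014 V.

0.014 V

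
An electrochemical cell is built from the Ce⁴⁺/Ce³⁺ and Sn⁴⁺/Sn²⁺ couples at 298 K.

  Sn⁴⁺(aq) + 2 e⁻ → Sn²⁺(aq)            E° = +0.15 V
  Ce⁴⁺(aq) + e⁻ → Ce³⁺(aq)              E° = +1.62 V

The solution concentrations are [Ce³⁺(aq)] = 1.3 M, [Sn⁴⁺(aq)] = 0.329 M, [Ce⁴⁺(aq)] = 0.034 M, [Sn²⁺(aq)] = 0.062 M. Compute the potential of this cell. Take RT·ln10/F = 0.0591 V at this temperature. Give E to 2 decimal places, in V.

+1.36 V

Ce⁴⁺/Ce³⁺ is reduced (cathode, E° = +1.62 V) and Sn⁴⁺/Sn²⁺ is oxidized (anode).
E°cell = +1.62 − (+0.15) = +1.47 V, with n = 2 electrons transferred.
The balanced reaction is 2 Ce⁴⁺(aq) + Sn²⁺(aq) → 2 Ce³⁺(aq) + Sn⁴⁺(aq), so Q = ([Ce³⁺(aq)]^2·[Sn⁴⁺(aq)]) / ([Ce⁴⁺(aq)]^2·[Sn²⁺(aq)]) = 7.76×10^3 and log Q = 3.890.
Applying E = E° − (RT ln10/nF)·log Q gives +1.47 − (0.0591/2)(3.890) = +1.36 V.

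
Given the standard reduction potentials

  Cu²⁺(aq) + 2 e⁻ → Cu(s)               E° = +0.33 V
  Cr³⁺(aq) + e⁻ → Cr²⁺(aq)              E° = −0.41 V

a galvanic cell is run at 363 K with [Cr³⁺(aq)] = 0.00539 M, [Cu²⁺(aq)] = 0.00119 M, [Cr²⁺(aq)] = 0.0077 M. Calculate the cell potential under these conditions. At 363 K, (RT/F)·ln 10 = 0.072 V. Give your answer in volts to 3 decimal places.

+0.646 V

Cu²⁺/Cu is reduced (cathode, E° = +0.33 V) and Cr³⁺/Cr²⁺ is oxidized (anode).
E°cell = +0.33 − (−0.41) = +0.74 V, with n = 2 electrons transferred.
Balancing gives Cu²⁺(aq) + 2 Cr²⁺(aq) → Cu(s) + 2 Cr³⁺(aq); hence Q = [Cr³⁺(aq)]^2 / ([Cu²⁺(aq)]·[Cr²⁺(aq)]^2) = 412 (log Q = 2.615).
E = E° − (0.072/n)·log Q = +0.74 − (0.072/2)(2.615) = +0.646 V.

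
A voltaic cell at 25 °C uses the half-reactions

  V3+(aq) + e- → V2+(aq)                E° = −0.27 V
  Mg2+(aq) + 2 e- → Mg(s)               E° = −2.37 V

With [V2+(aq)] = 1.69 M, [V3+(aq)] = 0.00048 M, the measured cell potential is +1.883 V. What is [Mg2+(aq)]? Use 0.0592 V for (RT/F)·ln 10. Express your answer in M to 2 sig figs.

V³⁺/V²⁺ is the cathode (higher E°); E°cell = −0.27 − (−2.37) = +2.10 V with n = 2.
Since E = E° − (0.0592/n)·log Q, log Q = n(E° − E)/0.0592 = 7.331.
The balanced reaction is 2 V3+(aq) + Mg(s) → 2 V2+(aq) + Mg2+(aq), so Q = ([V2+(aq)]^2·[Mg2+(aq)]) / [V3+(aq)]^2.
Isolating [Mg2+(aq)] in Q = 10^{7.331} yields log [Mg2+(aq)] = 0.238, i.e. 1.7 M.

1.7 M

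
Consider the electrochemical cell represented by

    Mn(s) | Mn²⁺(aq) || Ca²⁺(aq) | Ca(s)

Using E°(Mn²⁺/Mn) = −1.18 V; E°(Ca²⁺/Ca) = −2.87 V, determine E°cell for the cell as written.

By convention the left-hand electrode in cell notation is the anode (oxidation) and the right-hand electrode is the cathode (reduction).
E°cell = E°(right) − E°(left) = −2.87 − (−1.18) = −1.69 V.
The negative sign shows that, as written, the cell would require an external voltage to drive the reaction.

−1.69 V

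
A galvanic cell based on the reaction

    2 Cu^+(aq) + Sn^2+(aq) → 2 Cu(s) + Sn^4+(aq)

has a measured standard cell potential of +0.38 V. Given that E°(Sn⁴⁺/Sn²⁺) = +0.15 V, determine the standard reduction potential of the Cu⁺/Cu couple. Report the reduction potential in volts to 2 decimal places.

+0.53 V

In the reaction as written the Cu⁺/Cu couple is reduced (cathode) and Sn⁴⁺/Sn²⁺ is oxidized (anode), so E°cell = E°(Cu⁺/Cu) − E°(Sn⁴⁺/Sn²⁺).
E°(Cu⁺/Cu) = E°cell + E°(anode) = +0.38 + (+0.15) = +0.53 V.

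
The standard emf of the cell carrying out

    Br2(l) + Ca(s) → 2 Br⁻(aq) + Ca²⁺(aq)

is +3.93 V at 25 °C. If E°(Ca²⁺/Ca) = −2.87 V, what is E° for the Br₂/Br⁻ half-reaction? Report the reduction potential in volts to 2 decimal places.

+1.06 V

In the reaction as written the Br₂/Br⁻ couple is reduced (cathode) and Ca²⁺/Ca is oxidized (anode), so E°cell = E°(Br₂/Br⁻) − E°(Ca²⁺/Ca).
E°(Br₂/Br⁻) = E°cell + E°(anode) = +3.93 + (−2.87) = +1.06 V.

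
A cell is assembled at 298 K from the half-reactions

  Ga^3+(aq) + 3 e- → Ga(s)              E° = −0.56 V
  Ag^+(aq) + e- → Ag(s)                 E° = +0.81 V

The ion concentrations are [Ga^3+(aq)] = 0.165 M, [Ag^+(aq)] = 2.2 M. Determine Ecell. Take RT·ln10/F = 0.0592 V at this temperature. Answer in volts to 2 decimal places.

The Ag⁺/Ag couple has the more positive E°, so it is the cathode; Ga³⁺/Ga is the anode.
E°cell = E°cat − E°an = +0.81 − (−0.56) = +1.37 V; n = 3.
Balancing gives 3 Ag^+(aq) + Ga(s) → 3 Ag(s) + Ga^3+(aq); hence Q = [Ga^3+(aq)] / [Ag^+(aq)]^3 = 0.0155 (log Q = −1.810).
Applying E = E° − (RT ln10/nF)·log Q gives +1.37 − (0.0592/3)(−1.810) = +1.41 V.

+1.41 V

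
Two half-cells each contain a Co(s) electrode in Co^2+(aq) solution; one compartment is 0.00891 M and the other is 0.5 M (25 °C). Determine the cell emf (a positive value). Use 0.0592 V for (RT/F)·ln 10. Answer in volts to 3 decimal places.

0.052 V

For a concentration cell E°cell = 0, since both electrodes use the same couple.
The compartment with the higher Co^2+(aq) concentration (0.5 M) acts as the cathode; ions are reduced there and produced at the dilute (0.00891 M) anode.
With n = 2, Ecell = −(0.0592/2)·log([dilute]/[conc]) = −(0.0592/2)·log(0.00891/0.5) = +0.052 V.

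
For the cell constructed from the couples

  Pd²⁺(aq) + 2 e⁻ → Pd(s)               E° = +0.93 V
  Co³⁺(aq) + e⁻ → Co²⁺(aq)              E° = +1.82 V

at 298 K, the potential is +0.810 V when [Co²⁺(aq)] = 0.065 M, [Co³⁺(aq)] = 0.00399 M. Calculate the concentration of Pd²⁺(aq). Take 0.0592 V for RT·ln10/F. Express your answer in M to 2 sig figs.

Co³⁺/Co²⁺ is the cathode (higher E°); E°cell = +1.82 − (+0.93) = +0.89 V with n = 2.
Since E = E° − (0.0592/n)·log Q, log Q = n(E° − E)/0.0592 = 2.703.
Balancing electrons gives 2 Co³⁺(aq) + Pd(s) → 2 Co²⁺(aq) + Pd²⁺(aq); thus Q = ([Co²⁺(aq)]^2·[Pd²⁺(aq)]) / [Co³⁺(aq)]^2.
Isolating [Pd²⁺(aq)] in Q = 10^{2.703} yields log [Pd²⁺(aq)] = 0.279, i.e. 1.9 M.

1.9 M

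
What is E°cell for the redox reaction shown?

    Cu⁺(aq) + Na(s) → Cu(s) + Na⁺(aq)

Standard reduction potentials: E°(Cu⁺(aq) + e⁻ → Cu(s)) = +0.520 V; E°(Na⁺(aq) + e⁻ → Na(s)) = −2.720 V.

In the reaction as written, Cu⁺(aq) is reduced (cathode) and Na⁺(aq) is produced by oxidation at the anode.
E°cell = E°(cathode) − E°(anode) = +0.520 − (−2.720) = +3.240 V.

+3.240 V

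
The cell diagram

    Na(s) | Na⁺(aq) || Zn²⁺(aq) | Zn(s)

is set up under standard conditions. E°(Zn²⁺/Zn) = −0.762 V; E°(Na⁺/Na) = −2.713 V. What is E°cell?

By convention the left-hand electrode in cell notation is the anode (oxidation) and the right-hand electrode is the cathode (reduction).
E°cell = E°(right) − E°(left) = −0.762 − (−2.713) = +1.951 V.

+1.951 V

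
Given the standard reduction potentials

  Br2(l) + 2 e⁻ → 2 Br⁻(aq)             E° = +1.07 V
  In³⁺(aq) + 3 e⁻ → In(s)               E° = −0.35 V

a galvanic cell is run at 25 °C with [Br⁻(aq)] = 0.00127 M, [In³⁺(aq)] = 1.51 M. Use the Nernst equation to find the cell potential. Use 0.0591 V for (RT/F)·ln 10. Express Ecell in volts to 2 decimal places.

+1.59 V

The Br₂/Br⁻ couple has the more positive E°, so it is the cathode; In³⁺/In is the anode.
The standard potential is +1.07 − (−0.35) = +1.42 V and the balanced reaction transfers n = 6 electrons.
For the overall reaction 3 Br2(l) + 2 In(s) → 6 Br⁻(aq) + 2 In³⁺(aq), Q = [Br⁻(aq)]^6·[In³⁺(aq)]^2 = 9.57×10^−18, giving log Q = −17.019.
Applying E = E° − (RT ln10/nF)·log Q gives +1.42 − (0.0591/6)(−17.019) = +1.59 V.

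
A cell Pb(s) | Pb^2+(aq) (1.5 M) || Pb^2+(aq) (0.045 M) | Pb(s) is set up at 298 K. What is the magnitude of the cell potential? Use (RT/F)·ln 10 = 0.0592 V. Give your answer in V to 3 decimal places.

0.045 V

For a concentration cell E°cell = 0, since both electrodes use the same couple.
The compartment with the higher Pb^2+(aq) concentration (1.5 M) acts as the cathode; ions are reduced there and produced at the dilute (0.045 M) anode.
With n = 2, Ecell = −(0.0592/2)·log([dilute]/[conc]) = −(0.0592/2)·log(0.045/1.5) = +0.045 V.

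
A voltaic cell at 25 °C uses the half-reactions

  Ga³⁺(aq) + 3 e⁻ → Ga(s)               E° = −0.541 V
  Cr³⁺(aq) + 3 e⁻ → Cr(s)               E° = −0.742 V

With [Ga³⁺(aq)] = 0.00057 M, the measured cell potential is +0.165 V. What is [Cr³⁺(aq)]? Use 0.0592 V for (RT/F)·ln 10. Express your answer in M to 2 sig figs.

0.038 M

With Ga³⁺/Ga at the cathode and Cr³⁺/Cr at the anode, E°cell = −0.541 − (−0.742) = +0.201 V (n = 3).
Since E = E° − (0.0592/n)·log Q, log Q = n(E° − E)/0.0592 = 1.824.
The balanced reaction is Ga³⁺(aq) + Cr(s) → Ga(s) + Cr³⁺(aq), so Q = [Cr³⁺(aq)] / [Ga³⁺(aq)].
Isolating [Cr³⁺(aq)] in Q = 10^{1.824} yields log [Cr³⁺(aq)] = −1.420, i.e. 0.038 M.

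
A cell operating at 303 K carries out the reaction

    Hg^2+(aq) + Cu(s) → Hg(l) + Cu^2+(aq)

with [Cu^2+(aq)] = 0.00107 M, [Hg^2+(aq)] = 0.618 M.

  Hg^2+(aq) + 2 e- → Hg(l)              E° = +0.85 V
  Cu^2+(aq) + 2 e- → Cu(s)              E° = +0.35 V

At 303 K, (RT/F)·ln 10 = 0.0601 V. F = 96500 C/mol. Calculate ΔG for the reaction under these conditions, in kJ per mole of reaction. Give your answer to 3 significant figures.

−113 kJ/mol

The standard cell potential is +0.85 − (+0.35) = +0.50 V, with n = 2 electrons in the balanced equation.
The reaction quotient is [Cu^2+(aq)] / [Hg^2+(aq)] = 0.00173; by Nernst, E = +0.50 − (0.0601/2)(−2.762) = +0.5830 V.
Finally ΔG = −nFE = −(2)(96500 C/mol)(+0.5830 V) = −113 kJ/mol.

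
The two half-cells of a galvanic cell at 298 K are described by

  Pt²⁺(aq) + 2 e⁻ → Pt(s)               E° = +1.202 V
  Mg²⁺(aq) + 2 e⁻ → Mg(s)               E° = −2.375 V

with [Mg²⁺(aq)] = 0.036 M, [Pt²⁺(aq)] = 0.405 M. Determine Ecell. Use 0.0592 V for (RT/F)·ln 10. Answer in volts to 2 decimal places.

+3.61 V

Pt²⁺/Pt is reduced (cathode, E° = +1.202 V) and Mg²⁺/Mg is oxidized (anode).
E°cell = E°cat − E°an = +1.202 − (−2.375) = +3.577 V; n = 2.
The balanced reaction is Pt²⁺(aq) + Mg(s) → Pt(s) + Mg²⁺(aq), so Q = [Mg²⁺(aq)] / [Pt²⁺(aq)] = 0.0889 and log Q = −1.051.
Applying E = E° − (RT ln10/nF)·log Q gives +3.577 − (0.0592/2)(−1.051) = +3.61 V.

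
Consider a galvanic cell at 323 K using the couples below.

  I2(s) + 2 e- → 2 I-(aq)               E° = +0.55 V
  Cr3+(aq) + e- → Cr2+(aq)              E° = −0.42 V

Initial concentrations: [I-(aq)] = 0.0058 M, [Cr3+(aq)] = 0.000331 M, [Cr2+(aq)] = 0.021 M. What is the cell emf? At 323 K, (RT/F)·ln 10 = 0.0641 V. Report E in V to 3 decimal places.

+1.229 V

The I₂/I⁻ couple has the more positive E°, so it is the cathode; Cr³⁺/Cr²⁺ is the anode.
E°cell = +0.55 − (−0.42) = +0.97 V, with n = 2 electrons transferred.
Balancing gives I2(s) + 2 Cr2+(aq) → 2 I-(aq) + 2 Cr3+(aq); hence Q = ([I-(aq)]^2·[Cr3+(aq)]^2) / [Cr2+(aq)]^2 = 8.36×10^−9 (log Q = −8.078).
By the Nernst equation, E = +0.97 − (0.0641/2)·(−8.078) = +1.229 V.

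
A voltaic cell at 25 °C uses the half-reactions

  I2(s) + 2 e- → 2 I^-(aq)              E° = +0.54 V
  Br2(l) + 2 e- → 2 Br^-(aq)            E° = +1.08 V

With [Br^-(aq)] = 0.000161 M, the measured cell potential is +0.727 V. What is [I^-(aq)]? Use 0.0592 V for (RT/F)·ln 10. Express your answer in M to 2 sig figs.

Br₂/Br⁻ is the cathode (higher E°); E°cell = +1.08 − (+0.54) = +0.54 V with n = 2.
Since E = E° − (0.0592/n)·log Q, log Q = n(E° − E)/0.0592 = −6.318.
Balancing electrons gives Br2(l) + 2 I^-(aq) → 2 Br^-(aq) + I2(s); thus Q = [Br^-(aq)]^2 / [I^-(aq)]^2.
Substituting the known concentrations and solving, log [I^-(aq)] = −0.634 and [I^-(aq)] = 0.23 M.

0.23 M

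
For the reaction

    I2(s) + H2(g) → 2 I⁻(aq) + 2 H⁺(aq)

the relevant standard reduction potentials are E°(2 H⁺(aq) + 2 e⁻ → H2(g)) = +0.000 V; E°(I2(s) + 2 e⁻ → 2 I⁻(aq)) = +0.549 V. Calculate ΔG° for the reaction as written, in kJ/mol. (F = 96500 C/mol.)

In the reaction as written I2(s) is reduced, so the I₂/I⁻ couple is the cathode and 2H⁺/H₂ is the anode.
E°cell = +0.549 − (+0.000) = +0.549 V; balancing electrons gives n = 2.
ΔG° = −nFE°cell = −(2)(96500)(+0.549) J/mol = −106 kJ/mol.

−106 kJ/mol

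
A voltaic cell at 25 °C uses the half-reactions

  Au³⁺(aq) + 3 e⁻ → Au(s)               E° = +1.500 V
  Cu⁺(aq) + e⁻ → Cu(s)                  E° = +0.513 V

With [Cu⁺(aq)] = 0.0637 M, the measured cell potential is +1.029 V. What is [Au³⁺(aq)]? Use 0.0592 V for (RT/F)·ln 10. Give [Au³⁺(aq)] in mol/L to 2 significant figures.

The Au³⁺/Au couple has the larger reduction potential, so it is the cathode: E°cell = +1.500 − (+0.513) = +0.987 V and n = 3.
Rearranging E = E° − (0.0592/n)·log Q gives log Q = 3(+0.987 − (+1.029))/0.0592 = −2.128.
The balanced reaction is Au³⁺(aq) + 3 Cu(s) → Au(s) + 3 Cu⁺(aq), so Q = [Cu⁺(aq)]^3 / [Au³⁺(aq)].
Substituting the known concentrations and solving, log [Au³⁺(aq)] = −1.460 and [Au³⁺(aq)] = 0.035 M.

0.035 M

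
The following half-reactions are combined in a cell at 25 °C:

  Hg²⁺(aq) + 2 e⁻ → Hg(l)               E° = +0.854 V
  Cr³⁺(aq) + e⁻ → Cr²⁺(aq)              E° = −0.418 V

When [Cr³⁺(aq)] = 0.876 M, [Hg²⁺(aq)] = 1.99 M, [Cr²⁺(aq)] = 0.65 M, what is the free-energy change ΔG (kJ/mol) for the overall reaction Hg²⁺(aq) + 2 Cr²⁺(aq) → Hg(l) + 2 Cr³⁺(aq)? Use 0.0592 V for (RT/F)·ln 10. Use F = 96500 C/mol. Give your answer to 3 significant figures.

E°cell = +0.854 − (−0.418) = +1.272 V; the balanced reaction transfers n = 2 electrons.
The reaction quotient is [Cr³⁺(aq)]^2 / ([Hg²⁺(aq)]·[Cr²⁺(aq)]^2) = 0.913; by Nernst, E = +1.272 − (0.0592/2)(−0.040) = +1.2732 V.
Finally ΔG = −nFE = −(2)(96500 C/mol)(+1.2732 V) = −246 kJ/mol.

−246 kJ/mol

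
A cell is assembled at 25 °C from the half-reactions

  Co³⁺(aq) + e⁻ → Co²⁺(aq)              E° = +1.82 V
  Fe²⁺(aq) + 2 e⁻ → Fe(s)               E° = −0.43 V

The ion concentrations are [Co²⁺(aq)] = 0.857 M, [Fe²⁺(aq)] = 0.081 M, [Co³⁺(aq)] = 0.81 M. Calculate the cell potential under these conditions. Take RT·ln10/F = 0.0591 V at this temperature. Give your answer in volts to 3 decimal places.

+2.281 V

Since E°(Co³⁺/Co²⁺) > E°(Fe²⁺/Fe), Co³⁺/Co²⁺ serves as the cathode.
The standard potential is +1.82 − (−0.43) = +2.25 V and the balanced reaction transfers n = 2 electrons.
The balanced reaction is 2 Co³⁺(aq) + Fe(s) → 2 Co²⁺(aq) + Fe²⁺(aq), so Q = ([Co²⁺(aq)]^2·[Fe²⁺(aq)]) / [Co³⁺(aq)]^2 = 0.0907 and log Q = −1.043.
Applying E = E° − (RT ln10/nF)·log Q gives +2.25 − (0.0591/2)(−1.043) = +2.281 V.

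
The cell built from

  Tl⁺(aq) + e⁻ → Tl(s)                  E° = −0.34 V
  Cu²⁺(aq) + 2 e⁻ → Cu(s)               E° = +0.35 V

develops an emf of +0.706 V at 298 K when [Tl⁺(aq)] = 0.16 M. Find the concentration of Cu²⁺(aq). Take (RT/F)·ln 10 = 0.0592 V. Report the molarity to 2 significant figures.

0.089 M

With Cu²⁺/Cu at the cathode and Tl⁺/Tl at the anode, E°cell = +0.35 − (−0.34) = +0.69 V (n = 2).
From the Nernst equation, log Q = n(E° − E)/0.0592 = 2·(+0.69 − (+0.706))/0.0592 = −0.541.
For Cu²⁺(aq) + 2 Tl(s) → Cu(s) + 2 Tl⁺(aq), the reaction quotient is Q = [Tl⁺(aq)]^2 / [Cu²⁺(aq)].
Isolating [Cu²⁺(aq)] in Q = 10^{−0.541} yields log [Cu²⁺(aq)] = −1.051, i.e. 0.089 M.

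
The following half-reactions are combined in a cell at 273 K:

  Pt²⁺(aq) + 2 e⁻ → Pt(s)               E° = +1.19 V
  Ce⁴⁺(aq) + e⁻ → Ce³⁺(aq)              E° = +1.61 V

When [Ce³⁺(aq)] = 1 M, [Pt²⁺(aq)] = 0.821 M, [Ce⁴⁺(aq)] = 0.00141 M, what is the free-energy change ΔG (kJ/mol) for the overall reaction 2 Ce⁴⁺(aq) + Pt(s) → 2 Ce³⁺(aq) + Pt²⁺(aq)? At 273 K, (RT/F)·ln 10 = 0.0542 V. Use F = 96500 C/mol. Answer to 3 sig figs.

−51.7 kJ/mol

The standard cell potential is +1.61 − (+1.19) = +0.42 V, with n = 2 electrons in the balanced equation.
The reaction quotient is ([Ce³⁺(aq)]^2·[Pt²⁺(aq)]) / [Ce⁴⁺(aq)]^2 = 4.13×10^5; by Nernst, E = +0.42 − (0.0542/2)(5.616) = +0.2678 V.
Then ΔG = −nFE = −2 × 96500 × +0.2678 J/mol = −51.7 kJ/mol.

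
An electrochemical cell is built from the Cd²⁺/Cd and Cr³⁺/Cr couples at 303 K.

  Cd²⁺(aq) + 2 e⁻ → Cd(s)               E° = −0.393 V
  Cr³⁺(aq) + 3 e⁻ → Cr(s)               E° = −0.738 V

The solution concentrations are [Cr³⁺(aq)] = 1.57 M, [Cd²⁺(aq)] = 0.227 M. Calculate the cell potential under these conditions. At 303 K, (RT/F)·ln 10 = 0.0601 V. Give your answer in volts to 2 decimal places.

Since E°(Cd²⁺/Cd) > E°(Cr³⁺/Cr), Cd²⁺/Cd serves as the cathode.
E°cell = −0.393 − (−0.738) = +0.345 V, with n = 6 electrons transferred.
The balanced reaction is 3 Cd²⁺(aq) + 2 Cr(s) → 3 Cd(s) + 2 Cr³⁺(aq), so Q = [Cr³⁺(aq)]^2 / [Cd²⁺(aq)]^3 = 211 and log Q = 2.324.
By the Nernst equation, E = +0.345 − (0.0601/6)·(2.324) = +0.32 V.

+0.32 V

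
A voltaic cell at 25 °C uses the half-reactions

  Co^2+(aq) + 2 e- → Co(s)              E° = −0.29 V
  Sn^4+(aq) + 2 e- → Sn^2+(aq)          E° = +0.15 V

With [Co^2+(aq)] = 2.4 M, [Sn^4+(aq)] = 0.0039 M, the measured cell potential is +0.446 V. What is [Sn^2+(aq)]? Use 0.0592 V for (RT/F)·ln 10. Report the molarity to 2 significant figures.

0.0010 M

With Sn⁴⁺/Sn²⁺ at the cathode and Co²⁺/Co at the anode, E°cell = +0.15 − (−0.29) = +0.44 V (n = 2).
Since E = E° − (0.0592/n)·log Q, log Q = n(E° − E)/0.0592 = −0.203.
Balancing electrons gives Sn^4+(aq) + Co(s) → Sn^2+(aq) + Co^2+(aq); thus Q = ([Sn^2+(aq)]·[Co^2+(aq)]) / [Sn^4+(aq)].
Substituting the known concentrations and solving, log [Sn^2+(aq)] = −2.992 and [Sn^2+(aq)] = 0.0010 M.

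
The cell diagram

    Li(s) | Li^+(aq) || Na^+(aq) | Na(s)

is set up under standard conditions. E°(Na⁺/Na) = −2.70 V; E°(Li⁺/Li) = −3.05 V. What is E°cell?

+0.35 V

By convention the left-hand electrode in cell notation is the anode (oxidation) and the right-hand electrode is the cathode (reduction).
E°cell = E°(right) − E°(left) = −2.70 − (−3.05) = +0.35 V.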